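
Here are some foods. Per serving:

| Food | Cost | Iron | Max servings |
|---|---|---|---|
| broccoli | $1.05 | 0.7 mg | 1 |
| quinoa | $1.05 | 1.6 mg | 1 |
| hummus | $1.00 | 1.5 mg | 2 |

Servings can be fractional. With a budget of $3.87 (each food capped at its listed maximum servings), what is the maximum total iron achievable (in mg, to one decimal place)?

5.1 mg

Iron per dollar: quinoa 1.524, hummus 1.5, broccoli 0.6667.
Take 1 serving of quinoa: spends $1.05, +1.6 mg iron (running total 1.6 mg).
Take 2 servings of hummus: spends $2.00, +3.0 mg iron (running total 4.6 mg).
Take 0.781 servings of broccoli: spends $0.82, +0.5 mg iron (running total 5.1 mg).
Greedy by best ratio exhausts the cost allowance optimally: 5.1 mg.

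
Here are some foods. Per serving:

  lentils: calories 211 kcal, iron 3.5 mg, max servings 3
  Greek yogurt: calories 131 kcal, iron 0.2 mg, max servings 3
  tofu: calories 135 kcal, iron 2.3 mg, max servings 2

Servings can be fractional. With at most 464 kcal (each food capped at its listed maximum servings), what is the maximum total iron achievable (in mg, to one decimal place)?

Iron per kcal: tofu 0.01704, lentils 0.01659, Greek yogurt 0.001527.
Take 2 servings of tofu: uses 270 kcal, +4.6 mg iron (running total 4.6 mg).
Take 0.9194 servings of lentils: uses 194 kcal, +3.2 mg iron (running total 7.8 mg).
Greedy by best ratio exhausts the calories allowance optimally: 7.8 mg.

7.8 mg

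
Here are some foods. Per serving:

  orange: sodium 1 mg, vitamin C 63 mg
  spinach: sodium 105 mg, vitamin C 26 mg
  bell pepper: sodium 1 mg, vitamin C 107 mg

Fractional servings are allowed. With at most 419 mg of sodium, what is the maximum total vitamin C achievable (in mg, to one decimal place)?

Vitamin C per mg sodium: bell pepper 107, orange 63, spinach 0.2476.
With no serving limits, spend the whole sodium allowance on bell pepper: 419 mg / 1 mg × 107 mg = 44833.0 mg.

44833.0 mg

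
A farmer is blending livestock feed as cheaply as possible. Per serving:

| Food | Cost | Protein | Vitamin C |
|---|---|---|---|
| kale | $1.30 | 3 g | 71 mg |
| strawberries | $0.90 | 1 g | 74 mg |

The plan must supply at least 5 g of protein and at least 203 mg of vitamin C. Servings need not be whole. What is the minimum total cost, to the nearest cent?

$2.95

With two linear requirements the optimum uses one or two foods; enumerate the corners.
kale only: max(5/3, 203/71) = 2.859 servings → $3.72.
strawberries only: max(5/1, 203/74) = 5 servings → $4.50.
kale + strawberries with both tight: 1.106 servings and 1.682 servings → $2.95.
Cheapest feasible corner: $2.95.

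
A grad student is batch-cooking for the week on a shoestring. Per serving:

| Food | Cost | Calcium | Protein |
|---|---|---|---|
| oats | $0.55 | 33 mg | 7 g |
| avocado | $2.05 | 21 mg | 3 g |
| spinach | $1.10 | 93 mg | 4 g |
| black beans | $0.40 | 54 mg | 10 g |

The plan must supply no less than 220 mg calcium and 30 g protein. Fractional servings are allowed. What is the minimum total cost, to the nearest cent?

$1.63

For a min-cost LP with two ≥-constraints, a basic feasible solution has at most two positive variables.
oats only: max(220/33, 30/7) = 6.667 servings → $3.67.
avocado only: max(220/21, 30/3) = 10.48 servings → $21.48.
spinach only: max(220/93, 30/4) = 7.5 servings → $8.25.
black beans only: max(220/54, 30/10) = 4.074 servings → $1.63.
oats + avocado: intersection lies outside the first quadrant.
oats + spinach with both tight: 3.68 servings and 1.06 servings → $3.19.
oats + black beans with both targets exact would need a negative amount; discard.
avocado + spinach with both tight: 9.795 servings and 0.1538 servings → $20.25.
avocado + black beans: intersection lies outside the first quadrant.
spinach + black beans with both tight: 0.8123 servings and 2.675 servings → $1.96.
So the least-cost plan costs $1.63.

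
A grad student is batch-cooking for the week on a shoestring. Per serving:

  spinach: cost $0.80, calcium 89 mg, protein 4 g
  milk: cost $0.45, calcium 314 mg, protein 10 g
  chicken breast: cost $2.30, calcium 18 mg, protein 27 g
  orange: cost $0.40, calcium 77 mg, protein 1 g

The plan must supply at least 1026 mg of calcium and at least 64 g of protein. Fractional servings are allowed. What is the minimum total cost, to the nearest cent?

$2.88

This is a tiny linear program; its minimum lies at a vertex of the feasible set. List the vertices and price them.
spinach only: max(1026/89, 64/4) = 16 servings → $12.80.
milk only: max(1026/314, 64/10) = 6.4 servings → $2.88.
chicken breast only: max(1026/18, 64/27) = 57 servings → $131.10.
orange only: max(1026/77, 64/1) = 64 servings → $25.60.
spinach + milk with both targets exact would need a negative amount; discard.
spinach + chicken breast with both tight: 11.39 servings and 0.683 servings → $10.68.
spinach + orange with both targets exact would need a negative amount; discard.
milk + chicken breast with both tight: 3.2 servings and 1.185 servings → $4.17.
milk + orange with both targets exact would need a negative amount; discard.
chicken breast + orange with both tight: 1.893 servings and 12.88 servings → $9.51.
The minimum over all feasible corners is $2.88.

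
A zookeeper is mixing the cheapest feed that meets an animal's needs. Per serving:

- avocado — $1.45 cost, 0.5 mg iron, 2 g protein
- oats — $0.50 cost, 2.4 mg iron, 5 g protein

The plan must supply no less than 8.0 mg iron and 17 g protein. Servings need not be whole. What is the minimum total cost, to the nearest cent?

Compare the cost at each extreme point of the feasible region.
avocado only: max(8.0/0.5, 17/2) = 16 servings → $23.20.
oats only: max(8.0/2.4, 17/5) = 3.4 servings → $1.70.
avocado + oats with both tight: 0.3478 servings and 3.261 servings → $2.13.
The minimum over all feasible corners is $1.70.

$1.70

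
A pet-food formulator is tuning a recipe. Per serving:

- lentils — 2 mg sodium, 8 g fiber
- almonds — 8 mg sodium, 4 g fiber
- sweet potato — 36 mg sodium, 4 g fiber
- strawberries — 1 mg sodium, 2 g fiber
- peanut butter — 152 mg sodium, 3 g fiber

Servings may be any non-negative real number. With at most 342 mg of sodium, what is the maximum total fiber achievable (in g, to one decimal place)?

Fiber per mg sodium: lentils 4, strawberries 2, almonds 0.5, sweet potato 0.1111, peanut butter 0.01974.
With no serving limits, spend the whole sodium allowance on lentils: 342 mg / 2 mg × 8 g = 1368.0 g.

1368.0 g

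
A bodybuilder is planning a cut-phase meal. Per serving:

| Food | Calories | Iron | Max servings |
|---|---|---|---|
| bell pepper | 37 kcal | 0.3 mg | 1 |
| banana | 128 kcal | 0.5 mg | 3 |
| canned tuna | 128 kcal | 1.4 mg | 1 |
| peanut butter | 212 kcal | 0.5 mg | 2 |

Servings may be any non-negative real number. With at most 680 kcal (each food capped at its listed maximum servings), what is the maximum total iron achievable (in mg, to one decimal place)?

3.5 mg

Iron per kcal: canned tuna 0.01094, bell pepper 0.008108, banana 0.003906, peanut butter 0.002358.
Take 1 serving of canned tuna: uses 128 kcal, +1.4 mg iron (running total 1.4 mg).
Take 1 serving of bell pepper: uses 37 kcal, +0.3 mg iron (running total 1.7 mg).
Take 3 servings of banana: uses 384 kcal, +1.5 mg iron (running total 3.2 mg).
Take 0.6179 servings of peanut butter: uses 131 kcal, +0.3 mg iron (running total 3.5 mg).
Filling greedily by iron-per-kcal is optimal for one linear limit, giving 3.5 mg.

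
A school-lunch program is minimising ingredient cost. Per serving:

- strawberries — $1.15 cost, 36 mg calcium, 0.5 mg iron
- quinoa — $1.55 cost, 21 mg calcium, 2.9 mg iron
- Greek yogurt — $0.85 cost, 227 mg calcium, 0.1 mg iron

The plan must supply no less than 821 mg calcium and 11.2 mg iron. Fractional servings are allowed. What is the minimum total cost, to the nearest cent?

The cheapest plan sits at a corner of the feasible region — with two constraints it uses at most two foods.
strawberries only: max(821/36, 11.2/0.5) = 22.81 servings → $26.23.
quinoa only: max(821/21, 11.2/2.9) = 39.1 servings → $60.60.
Greek yogurt only: max(821/227, 11.2/0.1) = 112 servings → $95.20.
strawberries + quinoa with both targets exact would need a negative amount; discard.
strawberries + Greek yogurt with both tight: 22.39 servings and 0.06642 servings → $25.80.
quinoa + Greek yogurt with both tight: 3.749 servings and 3.27 servings → $8.59.
The minimum over all feasible corners is $8.59.

$8.59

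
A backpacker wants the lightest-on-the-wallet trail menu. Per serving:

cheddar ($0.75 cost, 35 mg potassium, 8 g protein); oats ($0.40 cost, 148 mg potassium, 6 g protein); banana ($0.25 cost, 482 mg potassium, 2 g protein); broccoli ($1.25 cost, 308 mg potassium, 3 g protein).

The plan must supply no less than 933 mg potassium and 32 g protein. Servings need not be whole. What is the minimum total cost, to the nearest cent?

Minimising a linear cost over {potassium ≥ 933, protein ≥ 32, servings ≥ 0} — the optimum is at a vertex, using one or two foods.
cheddar only: max(933/35, 32/8) = 26.66 servings → $19.99.
oats only: max(933/148, 32/6) = 6.304 servings → $2.52.
banana only: max(933/482, 32/2) = 16 servings → $4.00.
broccoli only: max(933/308, 32/3) = 10.67 servings → $13.33.
cheddar + oats with both targets exact would need a negative amount; discard.
cheddar + banana with both tight: 3.581 servings and 1.676 servings → $3.10.
cheddar + broccoli with both tight: 2.992 servings and 2.689 servings → $5.61.
oats + banana with both tight: 5.223 servings and 0.332 servings → $2.17.
oats + broccoli with both tight: 5.026 servings and 0.614 servings → $2.78.
banana + broccoli with both targets exact would need a negative amount; discard.
The minimum over all feasible corners is $2.17.

$2.17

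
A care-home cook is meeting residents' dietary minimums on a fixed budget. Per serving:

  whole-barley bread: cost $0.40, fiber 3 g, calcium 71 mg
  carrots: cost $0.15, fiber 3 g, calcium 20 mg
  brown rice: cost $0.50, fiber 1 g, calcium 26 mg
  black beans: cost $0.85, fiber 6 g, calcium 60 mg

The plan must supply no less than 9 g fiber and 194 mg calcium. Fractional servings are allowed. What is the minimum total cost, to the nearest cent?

$1.11

whole-barley bread only: max(9/3, 194/71) = 3 servings → $1.20.
carrots only: max(9/3, 194/20) = 9.7 servings → $1.46.
brown rice only: max(9/1, 194/26) = 9 servings → $4.50.
black beans only: max(9/6, 194/60) = 3.233 servings → $2.75.
whole-barley bread + carrots with both tight: 2.627 servings and 0.3725 servings → $1.11.
whole-barley bread + brown rice: intersection lies outside the first quadrant.
whole-barley bread + black beans with both tight: 2.537 servings and 0.2317 servings → $1.21.
carrots + brown rice with both tight: 0.6897 servings and 6.931 servings → $3.57.
carrots + black beans: the both-tight solution has a negative serving — not a feasible corner.
brown rice + black beans with both tight: 6.5 servings and 0.4167 servings → $3.60.
So the least-cost plan costs $1.11.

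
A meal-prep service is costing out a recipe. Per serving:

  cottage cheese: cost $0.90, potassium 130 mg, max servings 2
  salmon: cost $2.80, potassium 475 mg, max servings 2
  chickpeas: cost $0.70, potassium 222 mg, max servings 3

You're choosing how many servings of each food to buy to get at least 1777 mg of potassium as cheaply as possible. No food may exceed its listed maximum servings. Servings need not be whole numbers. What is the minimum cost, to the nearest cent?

$8.81

Cost per mg of potassium: chickpeas $0.0032, salmon $0.0059, cottage cheese $0.0069.
Take 3 servings of chickpeas: +666.0 mg potassium for $2.10 (total $2.10, still need 1111.0 mg).
Take 2 servings of salmon: +950.0 mg potassium for $5.60 (total $7.70, still need 161.0 mg).
Take 1.238 servings of cottage cheese: +161.0 mg potassium for $1.11 (total $8.81, still need 0.0 mg).
Greedy by cheapest-per-mg is optimal for a single linear constraint, so the minimum cost is $8.81.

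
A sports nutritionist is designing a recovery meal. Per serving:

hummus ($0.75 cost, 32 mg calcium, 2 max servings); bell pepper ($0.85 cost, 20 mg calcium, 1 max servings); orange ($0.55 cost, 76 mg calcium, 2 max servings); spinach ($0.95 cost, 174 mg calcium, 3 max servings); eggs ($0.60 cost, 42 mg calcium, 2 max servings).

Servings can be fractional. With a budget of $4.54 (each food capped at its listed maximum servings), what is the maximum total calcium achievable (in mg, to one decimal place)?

715.3 mg

Calcium per dollar: spinach 183.2, orange 138.2, eggs 70, hummus 42.67, bell pepper 23.53.
Take 3 servings of spinach: spends $2.85, +522.0 mg calcium (running total 522.0 mg).
Take 2 servings of orange: spends $1.10, +152.0 mg calcium (running total 674.0 mg).
Take 0.9833 servings of eggs: spends $0.59, +41.3 mg calcium (running total 715.3 mg).
Filling greedily by calcium-per-dollar is optimal for one linear limit, giving 715.3 mg.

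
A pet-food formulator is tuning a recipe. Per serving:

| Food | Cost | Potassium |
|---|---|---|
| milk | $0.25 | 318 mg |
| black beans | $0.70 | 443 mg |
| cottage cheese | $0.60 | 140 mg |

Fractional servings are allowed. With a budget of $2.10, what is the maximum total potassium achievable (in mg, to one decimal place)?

Potassium per dollar: milk 1272, black beans 632.9, cottage cheese 233.3.
With no serving limits, spend the whole cost allowance on milk: $2.10 / $0.25 × 318 mg = 2671.2 mg.

2671.2 mg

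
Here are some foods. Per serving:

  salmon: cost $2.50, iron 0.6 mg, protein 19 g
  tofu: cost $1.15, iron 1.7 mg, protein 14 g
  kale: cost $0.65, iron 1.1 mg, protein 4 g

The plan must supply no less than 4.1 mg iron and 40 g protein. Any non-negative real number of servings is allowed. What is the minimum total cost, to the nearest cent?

A basic optimal solution has at most two foods positive. Try each food alone and each pair with both targets met exactly.
salmon only: max(4.1/0.6, 40/19) = 6.833 servings → $17.08.
tofu only: max(4.1/1.7, 40/14) = 2.857 servings → $3.29.
kale only: max(4.1/1.1, 40/4) = 10 servings → $6.50.
salmon + tofu with both tight: 0.4435 servings and 2.255 servings → $3.70.
salmon + kale with both tight: 1.492 servings and 2.914 servings → $5.62.
tofu + kale with both targets exact would need a negative amount; discard.
The minimum over all feasible corners is $3.29.

$3.29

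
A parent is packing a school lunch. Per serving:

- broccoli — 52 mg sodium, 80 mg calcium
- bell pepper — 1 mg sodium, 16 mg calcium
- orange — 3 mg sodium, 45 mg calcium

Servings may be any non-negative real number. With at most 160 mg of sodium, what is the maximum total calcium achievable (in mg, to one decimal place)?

Calcium per mg sodium: bell pepper 16, orange 15, broccoli 1.538.
With no serving limits, spend the whole sodium allowance on bell pepper: 160 mg / 1 mg × 16 mg = 2560.0 mg.

2560.0 mg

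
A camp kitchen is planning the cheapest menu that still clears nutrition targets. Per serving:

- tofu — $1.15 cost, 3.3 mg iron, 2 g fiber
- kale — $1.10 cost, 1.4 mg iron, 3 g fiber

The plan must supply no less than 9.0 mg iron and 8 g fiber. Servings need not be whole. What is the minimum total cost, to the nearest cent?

Minimising a linear cost over {iron ≥ 9.0, fiber ≥ 8, servings ≥ 0} — the optimum is at a vertex, using one or two foods.
tofu only: max(9.0/3.3, 8/2) = 4 servings → $4.60.
kale only: max(9.0/1.4, 8/3) = 6.429 servings → $7.07.
tofu + kale with both tight: 2.225 servings and 1.183 servings → $3.86.
The minimum over all feasible corners is $3.86.

$3.86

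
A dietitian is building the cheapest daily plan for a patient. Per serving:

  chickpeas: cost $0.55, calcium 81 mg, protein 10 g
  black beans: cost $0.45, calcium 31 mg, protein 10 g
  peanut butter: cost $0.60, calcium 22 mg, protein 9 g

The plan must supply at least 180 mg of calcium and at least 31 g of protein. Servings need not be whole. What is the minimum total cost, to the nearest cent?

$1.56

Compare the cost at each extreme point of the feasible region.
chickpeas only: max(180/81, 31/10) = 3.1 servings → $1.71.
black beans only: max(180/31, 31/10) = 5.806 servings → $2.61.
peanut butter only: max(180/22, 31/9) = 8.182 servings → $4.91.
chickpeas + black beans with both tight: 1.678 servings and 1.422 servings → $1.56.
chickpeas + peanut butter with both tight: 1.843 servings and 1.397 servings → $1.85.
black beans + peanut butter: the both-tight solution has a negative serving — not a feasible corner.
So the least-cost plan costs $1.56.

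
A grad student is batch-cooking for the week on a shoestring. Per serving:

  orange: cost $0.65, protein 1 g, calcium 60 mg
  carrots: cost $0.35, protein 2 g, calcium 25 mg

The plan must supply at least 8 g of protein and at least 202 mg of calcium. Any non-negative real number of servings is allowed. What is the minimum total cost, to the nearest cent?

$2.42

Compare the cost at each extreme point of the feasible region.
orange only: max(8/1, 202/60) = 8 servings → $5.20.
carrots only: max(8/2, 202/25) = 8.08 servings → $2.83.
orange + carrots with both tight: 2.147 servings and 2.926 servings → $2.42.
So the least-cost plan costs $2.42.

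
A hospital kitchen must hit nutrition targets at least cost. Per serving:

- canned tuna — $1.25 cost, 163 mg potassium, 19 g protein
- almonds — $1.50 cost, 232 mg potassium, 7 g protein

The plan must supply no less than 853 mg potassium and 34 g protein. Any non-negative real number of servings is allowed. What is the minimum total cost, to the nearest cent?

$5.63

The cheapest plan sits at a corner of the feasible region — with two constraints it uses at most two foods.
canned tuna only: max(853/163, 34/19) = 5.233 servings → $6.54.
almonds only: max(853/232, 34/7) = 4.857 servings → $7.29.
canned tuna + almonds with both tight: 0.5868 servings and 3.264 servings → $5.63.
The minimum over all feasible corners is $5.63.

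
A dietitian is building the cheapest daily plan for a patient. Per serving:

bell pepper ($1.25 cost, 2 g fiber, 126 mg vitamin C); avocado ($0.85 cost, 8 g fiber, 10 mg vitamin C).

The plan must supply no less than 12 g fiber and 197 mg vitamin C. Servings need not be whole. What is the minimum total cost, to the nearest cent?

$2.80

The cheapest plan sits at a corner of the feasible region — with two constraints it uses at most two foods.
bell pepper only: max(12/2, 197/126) = 6 servings → $7.50.
avocado only: max(12/8, 197/10) = 19.7 servings → $16.75.
bell pepper + avocado with both tight: 1.474 servings and 1.132 servings → $2.80.
Cheapest feasible corner: $2.80.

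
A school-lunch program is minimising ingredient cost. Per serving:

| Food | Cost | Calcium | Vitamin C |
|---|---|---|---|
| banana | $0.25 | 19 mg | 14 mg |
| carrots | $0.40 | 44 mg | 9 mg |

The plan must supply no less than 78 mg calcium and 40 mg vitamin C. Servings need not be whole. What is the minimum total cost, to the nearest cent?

Check every corner: each single food scaled to meet both minima, and each pair solved so both constraints bind.
banana only: max(78/19, 40/14) = 4.105 servings → $1.03.
carrots only: max(78/44, 40/9) = 4.444 servings → $1.78.
banana + carrots with both tight: 2.378 servings and 0.7461 servings → $0.89.
The minimum over all feasible corners is $0.89.

$0.89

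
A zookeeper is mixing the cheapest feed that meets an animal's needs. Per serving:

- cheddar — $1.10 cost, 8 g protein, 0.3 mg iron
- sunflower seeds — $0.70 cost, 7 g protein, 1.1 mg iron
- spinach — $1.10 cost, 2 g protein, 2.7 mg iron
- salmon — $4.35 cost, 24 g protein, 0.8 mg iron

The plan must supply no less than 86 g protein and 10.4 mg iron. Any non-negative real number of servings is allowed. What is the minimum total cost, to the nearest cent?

$8.60

At the optimum either one food covers both requirements or two foods hit both targets exactly; no other combination can be cheaper.
cheddar only: max(86/8, 10.4/0.3) = 34.67 servings → $38.13.
sunflower seeds only: max(86/7, 10.4/1.1) = 12.29 servings → $8.60.
spinach only: max(86/2, 10.4/2.7) = 43 servings → $47.30.
salmon only: max(86/24, 10.4/0.8) = 13 servings → $56.55.
cheddar + sunflower seeds with both tight: 3.254 servings and 8.567 servings → $9.58.
cheddar + spinach with both tight: 10.07 servings and 2.733 servings → $14.08.
cheddar + salmon: the both-tight solution has a negative serving — not a feasible corner.
sunflower seeds + spinach with both targets exact would need a negative amount; discard.
sunflower seeds + salmon with both tight: 8.692 servings and 1.048 servings → $10.64.
spinach + salmon with both tight: 2.861 servings and 3.345 servings → $17.70.
Cheapest feasible corner: $8.60.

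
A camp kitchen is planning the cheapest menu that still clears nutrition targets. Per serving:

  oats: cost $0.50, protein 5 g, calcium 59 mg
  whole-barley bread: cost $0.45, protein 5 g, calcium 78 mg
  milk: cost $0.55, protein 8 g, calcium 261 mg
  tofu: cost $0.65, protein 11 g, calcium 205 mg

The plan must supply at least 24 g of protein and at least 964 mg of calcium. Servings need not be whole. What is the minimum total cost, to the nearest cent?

oats only: max(24/5, 964/59) = 16.34 servings → $8.17.
whole-barley bread only: max(24/5, 964/78) = 12.36 servings → $5.56.
milk only: max(24/8, 964/261) = 3.693 servings → $2.03.
tofu only: max(24/11, 964/205) = 4.702 servings → $3.06.
oats + whole-barley bread with both targets exact would need a negative amount; discard.
oats + milk with both targets exact would need a negative amount; discard.
oats + tofu with both targets exact would need a negative amount; discard.
whole-barley bread + milk: the both-tight solution has a negative serving — not a feasible corner.
whole-barley bread + tofu: intersection lies outside the first quadrant.
milk + tofu with both targets exact would need a negative amount; discard.
So the least-cost plan costs $2.03.

$2.03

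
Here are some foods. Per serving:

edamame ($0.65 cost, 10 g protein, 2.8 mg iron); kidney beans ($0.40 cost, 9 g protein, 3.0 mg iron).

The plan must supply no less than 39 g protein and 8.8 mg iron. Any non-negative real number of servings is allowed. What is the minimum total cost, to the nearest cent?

Two binding constraints pin down two serving amounts, so the optimal mix uses at most two foods. The candidates are each food alone (scaled to the tighter of protein/iron) and each pair with both constraints tight.
edamame only: max(39/10, 8.8/2.8) = 3.9 servings → $2.54.
kidney beans only: max(39/9, 8.8/3.0) = 4.333 servings → $1.73.
edamame + kidney beans: the both-tight solution has a negative serving — not a feasible corner.
So the least-cost plan costs $1.73.

$1.73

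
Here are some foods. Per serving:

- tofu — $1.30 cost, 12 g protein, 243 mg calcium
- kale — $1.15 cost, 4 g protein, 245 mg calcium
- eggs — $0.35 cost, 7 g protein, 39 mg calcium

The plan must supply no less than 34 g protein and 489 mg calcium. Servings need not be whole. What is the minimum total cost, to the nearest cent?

$2.89

A basic optimal solution has at most two foods positive. Try each food alone and each pair with both targets met exactly.
tofu only: max(34/12, 489/243) = 2.833 servings → $3.68.
kale only: max(34/4, 489/245) = 8.5 servings → $9.78.
eggs only: max(34/7, 489/39) = 12.54 servings → $4.39.
tofu + kale with both targets exact would need a negative amount; discard.
tofu + eggs with both tight: 1.701 servings and 1.942 servings → $2.89.
kale + eggs with both tight: 1.345 servings and 4.089 servings → $2.98.
Cheapest feasible corner: $2.89.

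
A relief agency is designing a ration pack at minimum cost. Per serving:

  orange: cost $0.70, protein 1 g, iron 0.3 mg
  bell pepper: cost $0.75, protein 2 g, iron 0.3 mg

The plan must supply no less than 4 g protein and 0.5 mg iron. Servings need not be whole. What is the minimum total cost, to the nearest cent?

$1.50

A basic optimal solution has at most two foods positive. Try each food alone and each pair with both targets met exactly.
orange only: max(4/1, 0.5/0.3) = 4 servings → $2.80.
bell pepper only: max(4/2, 0.5/0.3) = 2 servings → $1.50.
orange + bell pepper: the both-tight solution has a negative serving — not a feasible corner.
So the least-cost plan costs $1.50.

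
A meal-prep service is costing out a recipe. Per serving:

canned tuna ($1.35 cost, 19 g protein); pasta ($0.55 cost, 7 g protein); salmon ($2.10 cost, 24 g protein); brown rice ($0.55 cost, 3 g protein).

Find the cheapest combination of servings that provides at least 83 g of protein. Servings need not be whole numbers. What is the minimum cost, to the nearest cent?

Cost per g of protein: canned tuna $0.0711, pasta $0.0786, salmon $0.0875, brown rice $0.1833.
With no serving limits, use only canned tuna: 83 g / 19 g = 4.368 servings × $1.35 = $5.90.

$5.90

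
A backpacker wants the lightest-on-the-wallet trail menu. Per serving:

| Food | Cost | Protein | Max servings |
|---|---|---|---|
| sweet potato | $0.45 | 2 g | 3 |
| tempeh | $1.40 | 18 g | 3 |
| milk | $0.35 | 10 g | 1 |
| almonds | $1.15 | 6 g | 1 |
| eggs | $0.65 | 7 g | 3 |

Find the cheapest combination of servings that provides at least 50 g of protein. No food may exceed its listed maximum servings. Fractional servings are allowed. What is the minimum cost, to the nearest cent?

$3.46

Cost per g of protein: milk $0.0350, tempeh $0.0778, eggs $0.0929, almonds $0.1917, sweet potato $0.2250.
Take 1 serving of milk: +10.0 g protein for $0.35 (total $0.35, still need 40.0 g).
Take 2.222 servings of tempeh: +40.0 g protein for $3.11 (total $3.46, still need 0.0 g).
Filling from the cheapest source first is optimal under one linear minimum: $3.46.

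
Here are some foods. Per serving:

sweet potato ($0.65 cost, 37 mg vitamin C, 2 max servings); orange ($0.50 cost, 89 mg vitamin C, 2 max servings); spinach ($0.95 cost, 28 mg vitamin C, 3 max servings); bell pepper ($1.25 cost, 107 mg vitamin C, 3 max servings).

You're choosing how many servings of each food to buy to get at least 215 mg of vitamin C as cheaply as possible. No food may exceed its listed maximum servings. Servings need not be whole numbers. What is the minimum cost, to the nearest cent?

Cost per mg of vitamin C: orange $0.0056, bell pepper $0.0117, sweet potato $0.0176, spinach $0.0339.
Take 2 servings of orange: +178.0 mg vitamin C for $1.00 (total $1.00, still need 37.0 mg).
Take 0.3458 servings of bell pepper: +37.0 mg vitamin C for $0.43 (total $1.43, still need 0.0 mg).
Filling from the cheapest source first is optimal under one linear minimum: $1.43.

$1.43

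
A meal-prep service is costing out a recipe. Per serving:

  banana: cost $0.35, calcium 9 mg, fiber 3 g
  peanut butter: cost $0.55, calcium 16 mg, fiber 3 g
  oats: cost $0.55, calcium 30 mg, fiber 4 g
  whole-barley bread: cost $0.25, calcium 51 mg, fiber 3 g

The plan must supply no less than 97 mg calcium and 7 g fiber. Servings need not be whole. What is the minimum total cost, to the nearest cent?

$0.58

This is a tiny linear program; its minimum lies at a vertex of the feasible set. List the vertices and price them.
banana only: max(97/9, 7/3) = 10.78 servings → $3.77.
peanut butter only: max(97/16, 7/3) = 6.062 servings → $3.33.
oats only: max(97/30, 7/4) = 3.233 servings → $1.78.
whole-barley bread only: max(97/51, 7/3) = 2.333 servings → $0.58.
banana + peanut butter: the both-tight solution has a negative serving — not a feasible corner.
banana + oats: the both-tight solution has a negative serving — not a feasible corner.
banana + whole-barley bread with both tight: 0.5238 servings and 1.81 servings → $0.64.
peanut butter + oats with both targets exact would need a negative amount; discard.
peanut butter + whole-barley bread with both tight: 0.6286 servings and 1.705 servings → $0.77.
oats + whole-barley bread with both tight: 0.5789 servings and 1.561 servings → $0.71.
So the least-cost plan costs $0.58.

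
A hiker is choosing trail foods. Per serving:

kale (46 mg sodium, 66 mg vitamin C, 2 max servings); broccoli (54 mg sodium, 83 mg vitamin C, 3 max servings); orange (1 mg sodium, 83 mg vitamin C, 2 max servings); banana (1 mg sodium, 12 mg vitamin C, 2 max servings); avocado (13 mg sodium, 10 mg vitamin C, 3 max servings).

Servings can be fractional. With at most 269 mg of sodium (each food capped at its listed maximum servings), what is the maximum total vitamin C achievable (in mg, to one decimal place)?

579.5 mg

Vitamin C per mg sodium: orange 83, banana 12, broccoli 1.537, kale 1.435, avocado 0.7692.
Take 2 servings of orange: uses 2 mg sodium, +166.0 mg vitamin C (running total 166.0 mg).
Take 2 servings of banana: uses 2 mg sodium, +24.0 mg vitamin C (running total 190.0 mg).
Take 3 servings of broccoli: uses 162 mg sodium, +249.0 mg vitamin C (running total 439.0 mg).
Take 2 servings of kale: uses 92 mg sodium, +132.0 mg vitamin C (running total 571.0 mg).
Take 0.8462 servings of avocado: uses 11 mg sodium, +8.5 mg vitamin C (running total 579.5 mg).
Filling greedily by vitamin C-per-mg sodium is optimal for one linear limit, giving 579.5 mg.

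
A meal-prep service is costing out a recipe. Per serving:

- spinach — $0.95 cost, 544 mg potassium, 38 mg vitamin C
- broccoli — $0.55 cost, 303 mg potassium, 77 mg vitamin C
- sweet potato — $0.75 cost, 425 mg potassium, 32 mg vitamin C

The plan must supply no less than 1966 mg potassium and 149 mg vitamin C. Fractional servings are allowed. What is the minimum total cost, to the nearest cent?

$3.44

A basic optimal solution has at most two foods positive. Try each food alone and each pair with both targets met exactly.
spinach only: max(1966/544, 149/38) = 3.921 servings → $3.73.
broccoli only: max(1966/303, 149/77) = 6.488 servings → $3.57.
sweet potato only: max(1966/425, 149/32) = 4.656 servings → $3.49.
spinach + broccoli with both tight: 3.498 servings and 0.209 servings → $3.44.
spinach + sweet potato: the both-tight solution has a negative serving — not a feasible corner.
broccoli + sweet potato with both tight: 0.01793 servings and 4.613 servings → $3.47.
The minimum over all feasible corners is $3.44.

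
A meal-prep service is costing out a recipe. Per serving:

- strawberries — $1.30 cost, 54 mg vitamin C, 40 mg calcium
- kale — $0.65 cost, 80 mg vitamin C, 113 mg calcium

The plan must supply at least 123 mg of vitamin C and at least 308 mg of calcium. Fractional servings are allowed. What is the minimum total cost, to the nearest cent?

$1.77

A basic optimal solution has at most two foods positive. Try each food alone and each pair with both targets met exactly.
strawberries only: max(123/54, 308/40) = 7.7 servings → $10.01.
kale only: max(123/80, 308/113) = 2.726 servings → $1.77.
strawberries + kale with both targets exact would need a negative amount; discard.
Cheapest feasible corner: $1.77.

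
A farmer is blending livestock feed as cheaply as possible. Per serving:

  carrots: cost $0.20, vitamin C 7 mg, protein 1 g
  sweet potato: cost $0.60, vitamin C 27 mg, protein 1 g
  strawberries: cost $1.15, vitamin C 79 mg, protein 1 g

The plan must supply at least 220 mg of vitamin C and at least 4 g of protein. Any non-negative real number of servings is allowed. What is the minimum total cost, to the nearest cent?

$3.33

Minimising a linear cost over {vitamin C ≥ 220, protein ≥ 4, servings ≥ 0} — the optimum is at a vertex, using one or two foods.
carrots only: max(220/7, 4/1) = 31.43 servings → $6.29.
sweet potato only: max(220/27, 4/1) = 8.148 servings → $4.89.
strawberries only: max(220/79, 4/1) = 4 servings → $4.60.
carrots + sweet potato with both targets exact would need a negative amount; discard.
carrots + strawberries with both tight: 1.333 servings and 2.667 servings → $3.33.
sweet potato + strawberries with both tight: 1.846 servings and 2.154 servings → $3.58.
So the least-cost plan costs $3.33.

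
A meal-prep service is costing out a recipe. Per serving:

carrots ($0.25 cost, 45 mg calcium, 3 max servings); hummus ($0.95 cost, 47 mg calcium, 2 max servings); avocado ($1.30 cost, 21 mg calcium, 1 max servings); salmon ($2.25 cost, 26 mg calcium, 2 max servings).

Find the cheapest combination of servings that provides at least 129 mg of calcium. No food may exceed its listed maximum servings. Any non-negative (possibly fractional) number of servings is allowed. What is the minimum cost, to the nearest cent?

Cost per mg of calcium: carrots $0.0056, hummus $0.0202, avocado $0.0619, salmon $0.0865.
Take 2.867 servings of carrots: +129.0 mg calcium for $0.72 (total $0.72, still need 0.0 mg).
Greedy by cheapest-per-mg is optimal for a single linear constraint, so the minimum cost is $0.72.

$0.72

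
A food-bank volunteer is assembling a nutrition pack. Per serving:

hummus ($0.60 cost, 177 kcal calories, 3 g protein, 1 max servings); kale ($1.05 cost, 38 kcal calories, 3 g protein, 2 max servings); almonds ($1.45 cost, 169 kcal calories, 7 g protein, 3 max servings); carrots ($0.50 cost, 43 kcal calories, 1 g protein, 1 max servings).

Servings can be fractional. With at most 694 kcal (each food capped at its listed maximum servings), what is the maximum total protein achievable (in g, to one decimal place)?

Protein per kcal: kale 0.07895, almonds 0.04142, carrots 0.02326, hummus 0.01695.
Take 2 servings of kale: uses 76 kcal, +6.0 g protein (running total 6.0 g).
Take 3 servings of almonds: uses 507 kcal, +21.0 g protein (running total 27.0 g).
Take 1 serving of carrots: uses 43 kcal, +1.0 g protein (running total 28.0 g).
Take 0.3842 servings of hummus: uses 68 kcal, +1.2 g protein (running total 29.2 g).
Greedy by best ratio exhausts the calories allowance optimally: 29.2 g.

29.2 g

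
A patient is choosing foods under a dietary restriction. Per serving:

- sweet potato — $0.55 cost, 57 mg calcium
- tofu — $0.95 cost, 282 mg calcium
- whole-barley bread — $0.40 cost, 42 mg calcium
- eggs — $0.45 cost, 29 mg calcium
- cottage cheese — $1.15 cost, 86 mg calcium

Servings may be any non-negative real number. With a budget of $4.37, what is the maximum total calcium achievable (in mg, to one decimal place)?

Calcium per dollar: tofu 296.8, whole-barley bread 105, sweet potato 103.6, cottage cheese 74.78, eggs 64.44.
With no serving limits, spend the whole cost allowance on tofu: $4.37 / $0.95 × 282 mg = 1297.2 mg.

1297.2 mg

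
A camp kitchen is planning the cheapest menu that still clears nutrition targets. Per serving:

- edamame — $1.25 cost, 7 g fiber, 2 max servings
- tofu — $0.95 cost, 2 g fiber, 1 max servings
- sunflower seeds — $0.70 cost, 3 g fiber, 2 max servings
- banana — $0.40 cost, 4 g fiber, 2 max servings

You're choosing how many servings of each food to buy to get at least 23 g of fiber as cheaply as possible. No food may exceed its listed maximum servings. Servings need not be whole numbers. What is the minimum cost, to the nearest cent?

Cost per g of fiber: banana $0.1000, edamame $0.1786, sunflower seeds $0.2333, tofu $0.4750.
Take 2 servings of banana: +8.0 g fiber for $0.80 (total $0.80, still need 15.0 g).
Take 2 servings of edamame: +14.0 g fiber for $2.50 (total $3.30, still need 1.0 g).
Take 0.3333 servings of sunflower seeds: +1.0 g fiber for $0.23 (total $3.53, still need 0.0 g).
Greedy by cheapest-per-g is optimal for a single linear constraint, so the minimum cost is $3.53.

$3.53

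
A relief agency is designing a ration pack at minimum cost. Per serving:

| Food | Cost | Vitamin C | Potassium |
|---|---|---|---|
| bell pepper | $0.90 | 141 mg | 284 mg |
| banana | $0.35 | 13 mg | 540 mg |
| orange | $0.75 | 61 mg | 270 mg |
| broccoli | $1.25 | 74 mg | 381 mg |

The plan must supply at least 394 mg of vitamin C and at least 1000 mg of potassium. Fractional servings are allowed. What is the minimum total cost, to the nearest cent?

bell pepper only: max(394/141, 1000/284) = 3.521 servings → $3.17.
banana only: max(394/13, 1000/540) = 30.31 servings → $10.61.
orange only: max(394/61, 1000/270) = 6.459 servings → $4.84.
broccoli only: max(394/74, 1000/381) = 5.324 servings → $6.66.
bell pepper + banana with both tight: 2.757 servings and 0.4017 servings → $2.62.
bell pepper + orange with both tight: 2.187 servings and 1.403 servings → $3.02.
bell pepper + broccoli with both tight: 2.327 servings and 0.8899 servings → $3.21.
banana + orange: the both-tight solution has a negative serving — not a feasible corner.
banana + broccoli: intersection lies outside the first quadrant.
orange + broccoli: intersection lies outside the first quadrant.
So the least-cost plan costs $2.62.

$2.62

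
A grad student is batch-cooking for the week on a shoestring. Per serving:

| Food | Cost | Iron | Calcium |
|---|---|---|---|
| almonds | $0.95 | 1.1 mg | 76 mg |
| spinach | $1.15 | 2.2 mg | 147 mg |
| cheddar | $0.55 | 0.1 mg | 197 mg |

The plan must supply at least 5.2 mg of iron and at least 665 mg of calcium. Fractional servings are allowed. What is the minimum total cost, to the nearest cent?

$3.55

With two linear requirements the optimum uses one or two foods; enumerate the corners.
almonds only: max(5.2/1.1, 665/76) = 8.75 servings → $8.31.
spinach only: max(5.2/2.2, 665/147) = 4.524 servings → $5.20.
cheddar only: max(5.2/0.1, 665/197) = 52 servings → $28.60.
almonds + spinach: the both-tight solution has a negative serving — not a feasible corner.
almonds + cheddar with both tight: 4.581 servings and 1.608 servings → $5.24.
spinach + cheddar with both tight: 2.288 servings and 1.668 servings → $3.55.
So the least-cost plan costs $3.55.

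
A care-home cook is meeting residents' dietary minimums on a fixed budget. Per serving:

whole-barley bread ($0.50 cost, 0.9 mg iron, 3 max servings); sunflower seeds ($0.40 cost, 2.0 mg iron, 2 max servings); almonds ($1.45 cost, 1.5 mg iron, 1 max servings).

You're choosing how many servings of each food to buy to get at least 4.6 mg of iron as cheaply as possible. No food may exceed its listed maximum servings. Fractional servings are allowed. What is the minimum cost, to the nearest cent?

$1.13

Cost per mg of iron: sunflower seeds $0.2000, whole-barley bread $0.5556, almonds $0.9667.
Take 2 servings of sunflower seeds: +4.0 mg iron for $0.80 (total $0.80, still need 0.6 mg).
Take 0.6667 servings of whole-barley bread: +0.6 mg iron for $0.33 (total $1.13, still need 0.0 mg).
Filling from the cheapest source first is optimal under one linear minimum: $1.13.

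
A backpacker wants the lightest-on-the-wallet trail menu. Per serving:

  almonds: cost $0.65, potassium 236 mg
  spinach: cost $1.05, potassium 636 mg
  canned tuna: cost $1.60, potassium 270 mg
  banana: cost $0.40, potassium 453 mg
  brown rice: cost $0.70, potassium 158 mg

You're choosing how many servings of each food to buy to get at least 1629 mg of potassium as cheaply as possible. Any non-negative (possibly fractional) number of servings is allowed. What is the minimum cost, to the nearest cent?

$1.44

Cost per mg of potassium: banana $0.0009, spinach $0.0017, almonds $0.0028, brown rice $0.0044, canned tuna $0.0059.
With no serving limits, use only banana: 1629 mg / 453 mg = 3.596 servings × $0.40 = $1.44.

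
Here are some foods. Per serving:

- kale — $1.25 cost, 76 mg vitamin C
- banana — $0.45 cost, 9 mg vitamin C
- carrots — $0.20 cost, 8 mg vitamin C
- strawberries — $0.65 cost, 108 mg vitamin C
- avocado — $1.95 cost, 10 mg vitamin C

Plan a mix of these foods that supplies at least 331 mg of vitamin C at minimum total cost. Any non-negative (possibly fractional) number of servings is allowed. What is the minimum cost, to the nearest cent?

Cost per mg of vitamin C: strawberries $0.0060, kale $0.0164, carrots $0.0250, banana $0.0500, avocado $0.1950.
With no serving limits, use only strawberries: 331 mg / 108 mg = 3.065 servings × $0.65 = $1.99.

$1.99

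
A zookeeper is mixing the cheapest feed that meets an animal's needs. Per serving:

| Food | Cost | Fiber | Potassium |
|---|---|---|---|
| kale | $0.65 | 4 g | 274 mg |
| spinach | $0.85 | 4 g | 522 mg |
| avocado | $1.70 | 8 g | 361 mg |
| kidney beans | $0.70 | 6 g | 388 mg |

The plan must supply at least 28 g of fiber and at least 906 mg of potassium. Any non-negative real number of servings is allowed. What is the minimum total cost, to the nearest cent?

$3.27

Check every corner: each single food scaled to meet both minima, and each pair solved so both constraints bind.
kale only: max(28/4, 906/274) = 7 servings → $4.55.
spinach only: max(28/4, 906/522) = 7 servings → $5.95.
avocado only: max(28/8, 906/361) = 3.5 servings → $5.95.
kidney beans only: max(28/6, 906/388) = 4.667 servings → $3.27.
kale + spinach: the both-tight solution has a negative serving — not a feasible corner.
kale + avocado: intersection lies outside the first quadrant.
kale + kidney beans: intersection lies outside the first quadrant.
spinach + avocado: the both-tight solution has a negative serving — not a feasible corner.
spinach + kidney beans: intersection lies outside the first quadrant.
avocado + kidney beans: intersection lies outside the first quadrant.
So the least-cost plan costs $3.27.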